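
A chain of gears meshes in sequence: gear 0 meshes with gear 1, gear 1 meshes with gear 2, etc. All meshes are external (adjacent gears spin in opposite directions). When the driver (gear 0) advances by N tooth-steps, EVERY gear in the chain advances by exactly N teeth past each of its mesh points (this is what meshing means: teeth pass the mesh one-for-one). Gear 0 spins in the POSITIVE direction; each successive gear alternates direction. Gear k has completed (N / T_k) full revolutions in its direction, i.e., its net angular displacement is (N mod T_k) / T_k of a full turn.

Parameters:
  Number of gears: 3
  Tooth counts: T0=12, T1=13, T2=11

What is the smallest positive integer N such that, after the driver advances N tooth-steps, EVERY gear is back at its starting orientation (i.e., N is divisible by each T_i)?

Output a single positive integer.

Gear k returns to start when N is a multiple of T_k.
All gears at start simultaneously when N is a common multiple of [12, 13, 11]; the smallest such N is lcm(12, 13, 11).
Start: lcm = T0 = 12
Fold in T1=13: gcd(12, 13) = 1; lcm(12, 13) = 12 * 13 / 1 = 156 / 1 = 156
Fold in T2=11: gcd(156, 11) = 1; lcm(156, 11) = 156 * 11 / 1 = 1716 / 1 = 1716
Full cycle length = 1716

Answer: 1716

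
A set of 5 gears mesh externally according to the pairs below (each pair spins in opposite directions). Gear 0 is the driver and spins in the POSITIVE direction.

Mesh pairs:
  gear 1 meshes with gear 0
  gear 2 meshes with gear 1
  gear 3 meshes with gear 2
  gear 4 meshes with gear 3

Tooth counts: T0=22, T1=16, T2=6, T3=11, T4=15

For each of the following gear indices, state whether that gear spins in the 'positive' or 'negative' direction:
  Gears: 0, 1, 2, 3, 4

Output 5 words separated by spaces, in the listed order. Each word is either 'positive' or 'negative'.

Gear 0 (driver): positive (depth 0)
  gear 1: meshes with gear 0 -> depth 1 -> negative (opposite of gear 0)
  gear 2: meshes with gear 1 -> depth 2 -> positive (opposite of gear 1)
  gear 3: meshes with gear 2 -> depth 3 -> negative (opposite of gear 2)
  gear 4: meshes with gear 3 -> depth 4 -> positive (opposite of gear 3)
Queried indices 0, 1, 2, 3, 4 -> positive, negative, positive, negative, positive

Answer: positive negative positive negative positive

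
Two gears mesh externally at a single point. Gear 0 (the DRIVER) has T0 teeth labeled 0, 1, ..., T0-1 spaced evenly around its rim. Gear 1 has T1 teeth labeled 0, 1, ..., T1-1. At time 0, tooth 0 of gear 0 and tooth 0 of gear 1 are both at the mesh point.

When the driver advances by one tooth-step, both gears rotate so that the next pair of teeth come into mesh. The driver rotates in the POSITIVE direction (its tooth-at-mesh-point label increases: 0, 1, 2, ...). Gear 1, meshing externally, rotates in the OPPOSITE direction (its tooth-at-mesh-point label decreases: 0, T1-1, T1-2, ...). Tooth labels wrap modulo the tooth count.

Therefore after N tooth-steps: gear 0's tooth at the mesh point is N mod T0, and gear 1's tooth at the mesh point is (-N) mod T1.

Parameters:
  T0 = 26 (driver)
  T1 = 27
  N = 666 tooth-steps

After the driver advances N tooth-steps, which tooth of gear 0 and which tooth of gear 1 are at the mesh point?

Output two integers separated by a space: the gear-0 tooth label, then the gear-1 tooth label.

Answer: 16 9

Derivation:
Gear 0 (driver, T0=26): tooth at mesh = N mod T0
  666 = 25 * 26 + 16, so 666 mod 26 = 16
  gear 0 tooth = 16
Gear 1 (driven, T1=27): tooth at mesh = (-N) mod T1
  666 = 24 * 27 + 18, so 666 mod 27 = 18
  (-666) mod 27 = (-18) mod 27 = 27 - 18 = 9
Mesh after 666 steps: gear-0 tooth 16 meets gear-1 tooth 9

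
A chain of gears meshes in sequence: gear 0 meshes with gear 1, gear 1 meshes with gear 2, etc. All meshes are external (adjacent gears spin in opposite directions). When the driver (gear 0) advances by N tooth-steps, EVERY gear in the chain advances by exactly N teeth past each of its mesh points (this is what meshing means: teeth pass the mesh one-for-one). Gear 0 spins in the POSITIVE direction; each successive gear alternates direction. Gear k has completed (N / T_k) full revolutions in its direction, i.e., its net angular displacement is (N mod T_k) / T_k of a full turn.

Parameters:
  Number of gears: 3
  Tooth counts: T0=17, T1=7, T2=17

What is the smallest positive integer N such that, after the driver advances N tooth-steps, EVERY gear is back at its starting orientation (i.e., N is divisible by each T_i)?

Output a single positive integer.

Answer: 119

Derivation:
Gear k returns to start when N is a multiple of T_k.
All gears at start simultaneously when N is a common multiple of [17, 7, 17]; the smallest such N is lcm(17, 7, 17).
Start: lcm = T0 = 17
Fold in T1=7: gcd(17, 7) = 1; lcm(17, 7) = 17 * 7 / 1 = 119 / 1 = 119
Fold in T2=17: gcd(119, 17) = 17; lcm(119, 17) = 119 * 17 / 17 = 2023 / 17 = 119
Full cycle length = 119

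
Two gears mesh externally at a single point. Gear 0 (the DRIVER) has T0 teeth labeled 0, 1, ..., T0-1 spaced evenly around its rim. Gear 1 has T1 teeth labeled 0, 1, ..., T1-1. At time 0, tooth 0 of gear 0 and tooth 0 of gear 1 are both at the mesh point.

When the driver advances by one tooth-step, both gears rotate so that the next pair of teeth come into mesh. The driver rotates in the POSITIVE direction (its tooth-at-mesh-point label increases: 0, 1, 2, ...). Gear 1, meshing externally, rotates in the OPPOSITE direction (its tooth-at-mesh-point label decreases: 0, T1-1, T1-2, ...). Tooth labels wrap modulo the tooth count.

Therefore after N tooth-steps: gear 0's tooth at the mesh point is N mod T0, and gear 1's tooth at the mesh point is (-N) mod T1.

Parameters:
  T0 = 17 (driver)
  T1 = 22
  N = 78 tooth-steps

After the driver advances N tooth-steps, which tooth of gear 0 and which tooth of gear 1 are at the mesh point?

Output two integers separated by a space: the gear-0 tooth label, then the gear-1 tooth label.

Gear 0 (driver, T0=17): tooth at mesh = N mod T0
  78 = 4 * 17 + 10, so 78 mod 17 = 10
  gear 0 tooth = 10
Gear 1 (driven, T1=22): tooth at mesh = (-N) mod T1
  78 = 3 * 22 + 12, so 78 mod 22 = 12
  (-78) mod 22 = (-12) mod 22 = 22 - 12 = 10
Mesh after 78 steps: gear-0 tooth 10 meets gear-1 tooth 10

Answer: 10 10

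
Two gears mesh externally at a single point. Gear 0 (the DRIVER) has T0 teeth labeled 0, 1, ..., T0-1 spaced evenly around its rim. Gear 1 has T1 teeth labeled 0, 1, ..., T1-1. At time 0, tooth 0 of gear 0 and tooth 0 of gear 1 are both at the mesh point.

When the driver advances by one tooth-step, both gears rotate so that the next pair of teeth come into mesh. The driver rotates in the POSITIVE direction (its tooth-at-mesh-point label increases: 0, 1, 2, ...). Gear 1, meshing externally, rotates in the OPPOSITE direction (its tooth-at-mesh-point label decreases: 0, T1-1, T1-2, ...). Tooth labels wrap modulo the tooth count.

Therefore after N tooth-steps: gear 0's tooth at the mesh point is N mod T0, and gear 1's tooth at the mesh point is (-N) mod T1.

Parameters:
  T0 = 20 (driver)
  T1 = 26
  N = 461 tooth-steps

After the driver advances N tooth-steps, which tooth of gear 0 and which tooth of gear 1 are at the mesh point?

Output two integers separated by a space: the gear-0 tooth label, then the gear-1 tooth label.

Answer: 1 7

Derivation:
Gear 0 (driver, T0=20): tooth at mesh = N mod T0
  461 = 23 * 20 + 1, so 461 mod 20 = 1
  gear 0 tooth = 1
Gear 1 (driven, T1=26): tooth at mesh = (-N) mod T1
  461 = 17 * 26 + 19, so 461 mod 26 = 19
  (-461) mod 26 = (-19) mod 26 = 26 - 19 = 7
Mesh after 461 steps: gear-0 tooth 1 meets gear-1 tooth 7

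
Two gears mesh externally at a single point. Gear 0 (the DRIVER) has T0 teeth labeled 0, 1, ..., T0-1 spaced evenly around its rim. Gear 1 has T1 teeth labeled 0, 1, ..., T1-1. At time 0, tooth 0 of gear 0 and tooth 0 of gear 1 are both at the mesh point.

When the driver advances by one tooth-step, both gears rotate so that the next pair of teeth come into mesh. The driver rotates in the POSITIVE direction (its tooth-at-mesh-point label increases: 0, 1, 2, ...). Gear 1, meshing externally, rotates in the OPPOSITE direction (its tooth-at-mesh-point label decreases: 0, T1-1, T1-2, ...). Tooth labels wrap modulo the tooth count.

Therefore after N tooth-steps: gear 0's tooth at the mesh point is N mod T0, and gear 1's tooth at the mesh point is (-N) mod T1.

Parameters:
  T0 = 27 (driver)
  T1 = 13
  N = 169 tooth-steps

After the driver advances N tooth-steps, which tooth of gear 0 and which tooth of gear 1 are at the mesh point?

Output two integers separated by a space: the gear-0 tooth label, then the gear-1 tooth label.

Answer: 7 0

Derivation:
Gear 0 (driver, T0=27): tooth at mesh = N mod T0
  169 = 6 * 27 + 7, so 169 mod 27 = 7
  gear 0 tooth = 7
Gear 1 (driven, T1=13): tooth at mesh = (-N) mod T1
  169 = 13 * 13 + 0, so 169 mod 13 = 0
  (-169) mod 13 = 0
Mesh after 169 steps: gear-0 tooth 7 meets gear-1 tooth 0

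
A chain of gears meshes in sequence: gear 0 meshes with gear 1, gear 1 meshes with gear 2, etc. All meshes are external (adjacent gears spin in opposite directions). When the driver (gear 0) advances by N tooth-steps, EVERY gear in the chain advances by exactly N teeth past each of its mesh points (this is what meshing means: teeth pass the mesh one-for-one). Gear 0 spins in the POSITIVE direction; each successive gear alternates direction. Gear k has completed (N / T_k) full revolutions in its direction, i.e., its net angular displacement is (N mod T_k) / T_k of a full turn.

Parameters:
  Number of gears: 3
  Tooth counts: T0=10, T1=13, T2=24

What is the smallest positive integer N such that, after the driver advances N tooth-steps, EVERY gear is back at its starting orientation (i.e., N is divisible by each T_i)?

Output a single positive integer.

Gear k returns to start when N is a multiple of T_k.
All gears at start simultaneously when N is a common multiple of [10, 13, 24]; the smallest such N is lcm(10, 13, 24).
Start: lcm = T0 = 10
Fold in T1=13: gcd(10, 13) = 1; lcm(10, 13) = 10 * 13 / 1 = 130 / 1 = 130
Fold in T2=24: gcd(130, 24) = 2; lcm(130, 24) = 130 * 24 / 2 = 3120 / 2 = 1560
Full cycle length = 1560

Answer: 1560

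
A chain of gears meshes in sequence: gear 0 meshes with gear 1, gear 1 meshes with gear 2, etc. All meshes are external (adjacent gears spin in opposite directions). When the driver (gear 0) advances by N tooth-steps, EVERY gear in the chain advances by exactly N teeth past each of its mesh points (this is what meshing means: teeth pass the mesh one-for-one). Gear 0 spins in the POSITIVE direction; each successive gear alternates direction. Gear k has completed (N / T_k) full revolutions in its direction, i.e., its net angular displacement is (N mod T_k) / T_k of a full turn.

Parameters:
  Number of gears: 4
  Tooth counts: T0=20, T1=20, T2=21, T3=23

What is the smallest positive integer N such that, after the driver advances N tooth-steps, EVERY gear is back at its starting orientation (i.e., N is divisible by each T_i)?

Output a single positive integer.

Answer: 9660

Derivation:
Gear k returns to start when N is a multiple of T_k.
All gears at start simultaneously when N is a common multiple of [20, 20, 21, 23]; the smallest such N is lcm(20, 20, 21, 23).
Start: lcm = T0 = 20
Fold in T1=20: gcd(20, 20) = 20; lcm(20, 20) = 20 * 20 / 20 = 400 / 20 = 20
Fold in T2=21: gcd(20, 21) = 1; lcm(20, 21) = 20 * 21 / 1 = 420 / 1 = 420
Fold in T3=23: gcd(420, 23) = 1; lcm(420, 23) = 420 * 23 / 1 = 9660 / 1 = 9660
Full cycle length = 9660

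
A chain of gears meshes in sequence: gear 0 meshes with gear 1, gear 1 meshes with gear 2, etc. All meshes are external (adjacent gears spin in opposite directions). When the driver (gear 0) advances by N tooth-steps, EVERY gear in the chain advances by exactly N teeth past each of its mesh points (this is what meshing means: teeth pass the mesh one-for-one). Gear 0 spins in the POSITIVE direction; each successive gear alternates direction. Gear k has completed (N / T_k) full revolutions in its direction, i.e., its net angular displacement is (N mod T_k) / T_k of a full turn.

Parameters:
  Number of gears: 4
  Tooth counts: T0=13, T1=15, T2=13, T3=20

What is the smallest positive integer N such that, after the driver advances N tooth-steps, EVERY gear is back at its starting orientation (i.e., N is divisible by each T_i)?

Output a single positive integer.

Gear k returns to start when N is a multiple of T_k.
All gears at start simultaneously when N is a common multiple of [13, 15, 13, 20]; the smallest such N is lcm(13, 15, 13, 20).
Start: lcm = T0 = 13
Fold in T1=15: gcd(13, 15) = 1; lcm(13, 15) = 13 * 15 / 1 = 195 / 1 = 195
Fold in T2=13: gcd(195, 13) = 13; lcm(195, 13) = 195 * 13 / 13 = 2535 / 13 = 195
Fold in T3=20: gcd(195, 20) = 5; lcm(195, 20) = 195 * 20 / 5 = 3900 / 5 = 780
Full cycle length = 780

Answer: 780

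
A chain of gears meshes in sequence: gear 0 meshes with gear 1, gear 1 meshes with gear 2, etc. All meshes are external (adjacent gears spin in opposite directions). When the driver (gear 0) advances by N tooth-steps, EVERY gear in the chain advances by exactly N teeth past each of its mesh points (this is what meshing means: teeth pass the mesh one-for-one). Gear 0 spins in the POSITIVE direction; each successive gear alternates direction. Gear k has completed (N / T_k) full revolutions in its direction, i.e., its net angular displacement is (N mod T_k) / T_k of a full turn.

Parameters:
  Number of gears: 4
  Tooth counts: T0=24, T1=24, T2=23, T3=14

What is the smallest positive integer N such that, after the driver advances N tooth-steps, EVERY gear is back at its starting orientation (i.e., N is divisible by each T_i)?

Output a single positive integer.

Gear k returns to start when N is a multiple of T_k.
All gears at start simultaneously when N is a common multiple of [24, 24, 23, 14]; the smallest such N is lcm(24, 24, 23, 14).
Start: lcm = T0 = 24
Fold in T1=24: gcd(24, 24) = 24; lcm(24, 24) = 24 * 24 / 24 = 576 / 24 = 24
Fold in T2=23: gcd(24, 23) = 1; lcm(24, 23) = 24 * 23 / 1 = 552 / 1 = 552
Fold in T3=14: gcd(552, 14) = 2; lcm(552, 14) = 552 * 14 / 2 = 7728 / 2 = 3864
Full cycle length = 3864

Answer: 3864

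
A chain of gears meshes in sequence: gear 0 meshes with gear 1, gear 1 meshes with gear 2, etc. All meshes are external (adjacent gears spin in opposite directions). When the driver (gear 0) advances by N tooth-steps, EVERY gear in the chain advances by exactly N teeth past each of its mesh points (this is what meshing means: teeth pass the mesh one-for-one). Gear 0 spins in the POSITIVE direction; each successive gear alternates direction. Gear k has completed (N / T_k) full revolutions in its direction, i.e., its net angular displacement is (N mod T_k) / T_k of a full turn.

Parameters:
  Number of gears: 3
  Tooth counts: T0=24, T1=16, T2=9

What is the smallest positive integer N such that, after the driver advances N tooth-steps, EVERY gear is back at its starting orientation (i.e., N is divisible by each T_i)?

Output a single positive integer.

Gear k returns to start when N is a multiple of T_k.
All gears at start simultaneously when N is a common multiple of [24, 16, 9]; the smallest such N is lcm(24, 16, 9).
Start: lcm = T0 = 24
Fold in T1=16: gcd(24, 16) = 8; lcm(24, 16) = 24 * 16 / 8 = 384 / 8 = 48
Fold in T2=9: gcd(48, 9) = 3; lcm(48, 9) = 48 * 9 / 3 = 432 / 3 = 144
Full cycle length = 144

Answer: 144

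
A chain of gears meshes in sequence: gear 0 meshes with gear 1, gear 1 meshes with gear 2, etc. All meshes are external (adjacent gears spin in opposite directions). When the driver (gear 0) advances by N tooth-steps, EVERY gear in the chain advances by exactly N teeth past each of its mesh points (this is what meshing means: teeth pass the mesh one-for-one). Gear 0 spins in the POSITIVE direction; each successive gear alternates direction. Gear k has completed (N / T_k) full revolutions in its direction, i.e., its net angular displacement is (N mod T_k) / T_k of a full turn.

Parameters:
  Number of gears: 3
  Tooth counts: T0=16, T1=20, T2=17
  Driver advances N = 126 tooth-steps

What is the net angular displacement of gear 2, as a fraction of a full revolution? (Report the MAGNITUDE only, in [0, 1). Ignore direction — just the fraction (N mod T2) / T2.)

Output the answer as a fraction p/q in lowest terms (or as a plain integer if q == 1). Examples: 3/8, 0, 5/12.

Answer: 7/17

Derivation:
Chain of 3 gears, tooth counts: [16, 20, 17]
  gear 0: T0=16, direction=positive, advance = 126 mod 16 = 14 teeth = 14/16 turn
  gear 1: T1=20, direction=negative, advance = 126 mod 20 = 6 teeth = 6/20 turn
  gear 2: T2=17, direction=positive, advance = 126 mod 17 = 7 teeth = 7/17 turn
Gear 2: 126 mod 17 = 7
Fraction = 7 / 17 = 7/17 (gcd(7,17)=1) = 7/17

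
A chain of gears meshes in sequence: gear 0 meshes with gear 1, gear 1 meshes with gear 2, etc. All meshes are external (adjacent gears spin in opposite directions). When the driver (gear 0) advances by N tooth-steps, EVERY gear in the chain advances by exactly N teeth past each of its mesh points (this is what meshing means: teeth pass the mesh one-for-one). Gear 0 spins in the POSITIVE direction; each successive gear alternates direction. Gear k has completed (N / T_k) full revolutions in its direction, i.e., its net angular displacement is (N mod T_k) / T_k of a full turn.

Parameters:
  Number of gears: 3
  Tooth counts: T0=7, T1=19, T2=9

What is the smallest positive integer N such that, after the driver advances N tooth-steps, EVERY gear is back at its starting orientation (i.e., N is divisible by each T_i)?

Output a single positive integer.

Gear k returns to start when N is a multiple of T_k.
All gears at start simultaneously when N is a common multiple of [7, 19, 9]; the smallest such N is lcm(7, 19, 9).
Start: lcm = T0 = 7
Fold in T1=19: gcd(7, 19) = 1; lcm(7, 19) = 7 * 19 / 1 = 133 / 1 = 133
Fold in T2=9: gcd(133, 9) = 1; lcm(133, 9) = 133 * 9 / 1 = 1197 / 1 = 1197
Full cycle length = 1197

Answer: 1197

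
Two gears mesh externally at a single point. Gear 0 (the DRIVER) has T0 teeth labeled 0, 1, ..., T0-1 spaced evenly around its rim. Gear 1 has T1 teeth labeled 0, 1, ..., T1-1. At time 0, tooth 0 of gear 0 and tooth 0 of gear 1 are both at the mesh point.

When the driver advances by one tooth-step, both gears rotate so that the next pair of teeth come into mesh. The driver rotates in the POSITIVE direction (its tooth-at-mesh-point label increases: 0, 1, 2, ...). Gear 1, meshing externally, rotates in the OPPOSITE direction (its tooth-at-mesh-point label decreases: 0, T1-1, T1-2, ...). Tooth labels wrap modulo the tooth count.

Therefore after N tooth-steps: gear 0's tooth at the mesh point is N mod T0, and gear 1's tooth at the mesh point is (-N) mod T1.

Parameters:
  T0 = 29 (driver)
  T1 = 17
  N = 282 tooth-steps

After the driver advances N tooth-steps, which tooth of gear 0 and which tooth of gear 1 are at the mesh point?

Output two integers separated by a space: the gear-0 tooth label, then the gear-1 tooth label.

Gear 0 (driver, T0=29): tooth at mesh = N mod T0
  282 = 9 * 29 + 21, so 282 mod 29 = 21
  gear 0 tooth = 21
Gear 1 (driven, T1=17): tooth at mesh = (-N) mod T1
  282 = 16 * 17 + 10, so 282 mod 17 = 10
  (-282) mod 17 = (-10) mod 17 = 17 - 10 = 7
Mesh after 282 steps: gear-0 tooth 21 meets gear-1 tooth 7

Answer: 21 7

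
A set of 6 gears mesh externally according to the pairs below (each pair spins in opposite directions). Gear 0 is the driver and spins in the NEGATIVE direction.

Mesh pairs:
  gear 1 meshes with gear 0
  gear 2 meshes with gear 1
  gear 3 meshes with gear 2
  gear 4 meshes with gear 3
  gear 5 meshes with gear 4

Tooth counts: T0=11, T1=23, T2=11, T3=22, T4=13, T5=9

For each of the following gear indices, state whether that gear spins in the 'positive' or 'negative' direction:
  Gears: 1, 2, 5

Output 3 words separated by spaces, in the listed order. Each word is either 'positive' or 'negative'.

Gear 0 (driver): negative (depth 0)
  gear 1: meshes with gear 0 -> depth 1 -> positive (opposite of gear 0)
  gear 2: meshes with gear 1 -> depth 2 -> negative (opposite of gear 1)
  gear 3: meshes with gear 2 -> depth 3 -> positive (opposite of gear 2)
  gear 4: meshes with gear 3 -> depth 4 -> negative (opposite of gear 3)
  gear 5: meshes with gear 4 -> depth 5 -> positive (opposite of gear 4)
Queried indices 1, 2, 5 -> positive, negative, positive

Answer: positive negative positive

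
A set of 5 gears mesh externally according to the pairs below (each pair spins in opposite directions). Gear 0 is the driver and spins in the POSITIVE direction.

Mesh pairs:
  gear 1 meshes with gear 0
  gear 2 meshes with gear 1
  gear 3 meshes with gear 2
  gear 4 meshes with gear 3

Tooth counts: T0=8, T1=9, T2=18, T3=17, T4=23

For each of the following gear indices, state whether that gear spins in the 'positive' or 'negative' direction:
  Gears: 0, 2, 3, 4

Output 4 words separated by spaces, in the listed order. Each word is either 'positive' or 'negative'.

Gear 0 (driver): positive (depth 0)
  gear 1: meshes with gear 0 -> depth 1 -> negative (opposite of gear 0)
  gear 2: meshes with gear 1 -> depth 2 -> positive (opposite of gear 1)
  gear 3: meshes with gear 2 -> depth 3 -> negative (opposite of gear 2)
  gear 4: meshes with gear 3 -> depth 4 -> positive (opposite of gear 3)
Queried indices 0, 2, 3, 4 -> positive, positive, negative, positive

Answer: positive positive negative positive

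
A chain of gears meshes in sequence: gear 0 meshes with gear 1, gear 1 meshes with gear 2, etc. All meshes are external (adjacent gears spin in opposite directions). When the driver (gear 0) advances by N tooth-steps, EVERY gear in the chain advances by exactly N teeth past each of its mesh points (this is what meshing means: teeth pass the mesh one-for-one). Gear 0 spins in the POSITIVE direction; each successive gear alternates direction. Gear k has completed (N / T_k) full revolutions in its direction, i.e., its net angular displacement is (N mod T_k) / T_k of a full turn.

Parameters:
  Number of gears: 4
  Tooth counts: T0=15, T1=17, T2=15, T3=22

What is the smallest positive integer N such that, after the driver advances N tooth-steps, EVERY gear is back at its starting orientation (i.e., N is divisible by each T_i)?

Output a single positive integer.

Answer: 5610

Derivation:
Gear k returns to start when N is a multiple of T_k.
All gears at start simultaneously when N is a common multiple of [15, 17, 15, 22]; the smallest such N is lcm(15, 17, 15, 22).
Start: lcm = T0 = 15
Fold in T1=17: gcd(15, 17) = 1; lcm(15, 17) = 15 * 17 / 1 = 255 / 1 = 255
Fold in T2=15: gcd(255, 15) = 15; lcm(255, 15) = 255 * 15 / 15 = 3825 / 15 = 255
Fold in T3=22: gcd(255, 22) = 1; lcm(255, 22) = 255 * 22 / 1 = 5610 / 1 = 5610
Full cycle length = 5610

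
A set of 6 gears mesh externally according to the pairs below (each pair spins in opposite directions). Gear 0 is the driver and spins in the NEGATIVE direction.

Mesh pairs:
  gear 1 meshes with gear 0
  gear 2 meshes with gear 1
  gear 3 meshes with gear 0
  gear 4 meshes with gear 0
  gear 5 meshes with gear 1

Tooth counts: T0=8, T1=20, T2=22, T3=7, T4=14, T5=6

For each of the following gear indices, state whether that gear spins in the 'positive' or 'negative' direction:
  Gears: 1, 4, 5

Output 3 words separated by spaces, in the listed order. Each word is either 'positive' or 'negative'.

Gear 0 (driver): negative (depth 0)
  gear 1: meshes with gear 0 -> depth 1 -> positive (opposite of gear 0)
  gear 2: meshes with gear 1 -> depth 2 -> negative (opposite of gear 1)
  gear 3: meshes with gear 0 -> depth 1 -> positive (opposite of gear 0)
  gear 4: meshes with gear 0 -> depth 1 -> positive (opposite of gear 0)
  gear 5: meshes with gear 1 -> depth 2 -> negative (opposite of gear 1)
Queried indices 1, 4, 5 -> positive, positive, negative

Answer: positive positive negative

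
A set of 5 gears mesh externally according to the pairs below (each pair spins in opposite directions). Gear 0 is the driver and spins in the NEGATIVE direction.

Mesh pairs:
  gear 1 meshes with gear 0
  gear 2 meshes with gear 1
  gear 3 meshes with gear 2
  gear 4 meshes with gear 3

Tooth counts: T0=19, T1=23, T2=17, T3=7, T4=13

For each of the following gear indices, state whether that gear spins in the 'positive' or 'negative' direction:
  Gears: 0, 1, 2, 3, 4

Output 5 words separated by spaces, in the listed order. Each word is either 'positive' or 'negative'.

Answer: negative positive negative positive negative

Derivation:
Gear 0 (driver): negative (depth 0)
  gear 1: meshes with gear 0 -> depth 1 -> positive (opposite of gear 0)
  gear 2: meshes with gear 1 -> depth 2 -> negative (opposite of gear 1)
  gear 3: meshes with gear 2 -> depth 3 -> positive (opposite of gear 2)
  gear 4: meshes with gear 3 -> depth 4 -> negative (opposite of gear 3)
Queried indices 0, 1, 2, 3, 4 -> negative, positive, negative, positive, negative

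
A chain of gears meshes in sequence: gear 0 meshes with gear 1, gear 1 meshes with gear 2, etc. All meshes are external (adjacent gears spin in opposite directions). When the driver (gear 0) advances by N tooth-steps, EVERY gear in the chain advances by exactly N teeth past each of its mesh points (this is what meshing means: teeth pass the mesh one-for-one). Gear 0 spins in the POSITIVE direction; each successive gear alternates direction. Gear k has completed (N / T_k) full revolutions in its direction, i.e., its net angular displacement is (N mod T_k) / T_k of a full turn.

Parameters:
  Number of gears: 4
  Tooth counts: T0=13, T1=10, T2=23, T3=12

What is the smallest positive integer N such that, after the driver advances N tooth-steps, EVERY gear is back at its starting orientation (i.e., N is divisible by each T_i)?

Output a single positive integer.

Gear k returns to start when N is a multiple of T_k.
All gears at start simultaneously when N is a common multiple of [13, 10, 23, 12]; the smallest such N is lcm(13, 10, 23, 12).
Start: lcm = T0 = 13
Fold in T1=10: gcd(13, 10) = 1; lcm(13, 10) = 13 * 10 / 1 = 130 / 1 = 130
Fold in T2=23: gcd(130, 23) = 1; lcm(130, 23) = 130 * 23 / 1 = 2990 / 1 = 2990
Fold in T3=12: gcd(2990, 12) = 2; lcm(2990, 12) = 2990 * 12 / 2 = 35880 / 2 = 17940
Full cycle length = 17940

Answer: 17940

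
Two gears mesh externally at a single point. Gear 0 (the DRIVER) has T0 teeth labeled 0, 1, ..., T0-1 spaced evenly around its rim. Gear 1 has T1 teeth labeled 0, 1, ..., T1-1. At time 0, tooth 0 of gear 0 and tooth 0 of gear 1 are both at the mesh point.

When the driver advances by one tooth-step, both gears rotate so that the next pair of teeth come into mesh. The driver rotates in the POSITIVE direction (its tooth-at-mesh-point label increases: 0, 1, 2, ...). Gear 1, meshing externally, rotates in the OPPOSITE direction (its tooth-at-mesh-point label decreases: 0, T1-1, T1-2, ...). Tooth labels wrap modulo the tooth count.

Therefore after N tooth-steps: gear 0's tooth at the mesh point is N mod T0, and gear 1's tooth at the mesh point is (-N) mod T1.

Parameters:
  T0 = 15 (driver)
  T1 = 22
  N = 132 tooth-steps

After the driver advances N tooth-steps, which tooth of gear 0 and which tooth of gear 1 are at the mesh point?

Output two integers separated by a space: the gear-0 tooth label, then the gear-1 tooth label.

Gear 0 (driver, T0=15): tooth at mesh = N mod T0
  132 = 8 * 15 + 12, so 132 mod 15 = 12
  gear 0 tooth = 12
Gear 1 (driven, T1=22): tooth at mesh = (-N) mod T1
  132 = 6 * 22 + 0, so 132 mod 22 = 0
  (-132) mod 22 = 0
Mesh after 132 steps: gear-0 tooth 12 meets gear-1 tooth 0

Answer: 12 0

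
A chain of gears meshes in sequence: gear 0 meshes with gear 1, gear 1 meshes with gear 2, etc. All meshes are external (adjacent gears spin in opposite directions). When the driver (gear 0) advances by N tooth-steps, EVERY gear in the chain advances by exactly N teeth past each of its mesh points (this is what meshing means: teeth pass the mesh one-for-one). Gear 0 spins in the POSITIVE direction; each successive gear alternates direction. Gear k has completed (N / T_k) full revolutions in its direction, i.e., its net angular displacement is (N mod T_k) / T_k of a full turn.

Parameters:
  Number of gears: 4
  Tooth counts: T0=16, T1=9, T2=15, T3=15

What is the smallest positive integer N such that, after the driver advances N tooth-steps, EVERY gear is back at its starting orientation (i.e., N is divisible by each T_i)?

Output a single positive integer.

Answer: 720

Derivation:
Gear k returns to start when N is a multiple of T_k.
All gears at start simultaneously when N is a common multiple of [16, 9, 15, 15]; the smallest such N is lcm(16, 9, 15, 15).
Start: lcm = T0 = 16
Fold in T1=9: gcd(16, 9) = 1; lcm(16, 9) = 16 * 9 / 1 = 144 / 1 = 144
Fold in T2=15: gcd(144, 15) = 3; lcm(144, 15) = 144 * 15 / 3 = 2160 / 3 = 720
Fold in T3=15: gcd(720, 15) = 15; lcm(720, 15) = 720 * 15 / 15 = 10800 / 15 = 720
Full cycle length = 720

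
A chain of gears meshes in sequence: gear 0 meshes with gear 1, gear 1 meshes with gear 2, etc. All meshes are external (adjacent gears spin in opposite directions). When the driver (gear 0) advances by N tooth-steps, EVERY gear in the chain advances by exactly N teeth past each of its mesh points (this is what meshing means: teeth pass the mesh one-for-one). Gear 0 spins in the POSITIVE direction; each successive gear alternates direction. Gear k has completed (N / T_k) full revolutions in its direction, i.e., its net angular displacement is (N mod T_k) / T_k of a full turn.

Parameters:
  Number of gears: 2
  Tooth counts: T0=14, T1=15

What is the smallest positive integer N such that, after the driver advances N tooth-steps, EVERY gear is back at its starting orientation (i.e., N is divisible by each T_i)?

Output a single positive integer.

Answer: 210

Derivation:
Gear k returns to start when N is a multiple of T_k.
All gears at start simultaneously when N is a common multiple of [14, 15]; the smallest such N is lcm(14, 15).
Start: lcm = T0 = 14
Fold in T1=15: gcd(14, 15) = 1; lcm(14, 15) = 14 * 15 / 1 = 210 / 1 = 210
Full cycle length = 210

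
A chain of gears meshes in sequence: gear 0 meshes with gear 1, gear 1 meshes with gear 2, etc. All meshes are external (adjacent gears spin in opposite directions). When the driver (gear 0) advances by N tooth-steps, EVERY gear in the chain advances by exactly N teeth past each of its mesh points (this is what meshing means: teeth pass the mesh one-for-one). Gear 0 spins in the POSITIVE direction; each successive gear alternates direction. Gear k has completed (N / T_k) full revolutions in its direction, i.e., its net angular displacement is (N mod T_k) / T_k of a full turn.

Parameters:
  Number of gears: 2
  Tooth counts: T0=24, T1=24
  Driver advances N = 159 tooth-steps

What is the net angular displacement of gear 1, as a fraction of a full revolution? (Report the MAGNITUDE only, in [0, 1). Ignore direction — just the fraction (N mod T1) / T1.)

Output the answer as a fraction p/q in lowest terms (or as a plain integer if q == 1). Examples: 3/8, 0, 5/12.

Answer: 5/8

Derivation:
Chain of 2 gears, tooth counts: [24, 24]
  gear 0: T0=24, direction=positive, advance = 159 mod 24 = 15 teeth = 15/24 turn
  gear 1: T1=24, direction=negative, advance = 159 mod 24 = 15 teeth = 15/24 turn
Gear 1: 159 mod 24 = 15
Fraction = 15 / 24 = 5/8 (gcd(15,24)=3) = 5/8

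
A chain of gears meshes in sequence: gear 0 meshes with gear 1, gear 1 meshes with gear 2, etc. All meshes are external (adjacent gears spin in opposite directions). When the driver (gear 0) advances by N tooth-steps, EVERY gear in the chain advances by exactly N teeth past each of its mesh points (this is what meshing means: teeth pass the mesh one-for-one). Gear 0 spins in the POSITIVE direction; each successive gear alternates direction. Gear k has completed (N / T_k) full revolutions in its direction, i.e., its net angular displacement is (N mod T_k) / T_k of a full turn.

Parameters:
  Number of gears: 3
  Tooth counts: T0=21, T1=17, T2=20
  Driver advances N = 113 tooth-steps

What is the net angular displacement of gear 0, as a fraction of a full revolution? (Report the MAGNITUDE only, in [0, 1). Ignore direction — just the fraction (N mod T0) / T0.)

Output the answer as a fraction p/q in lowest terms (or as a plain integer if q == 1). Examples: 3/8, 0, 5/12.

Chain of 3 gears, tooth counts: [21, 17, 20]
  gear 0: T0=21, direction=positive, advance = 113 mod 21 = 8 teeth = 8/21 turn
  gear 1: T1=17, direction=negative, advance = 113 mod 17 = 11 teeth = 11/17 turn
  gear 2: T2=20, direction=positive, advance = 113 mod 20 = 13 teeth = 13/20 turn
Gear 0: 113 mod 21 = 8
Fraction = 8 / 21 = 8/21 (gcd(8,21)=1) = 8/21

Answer: 8/21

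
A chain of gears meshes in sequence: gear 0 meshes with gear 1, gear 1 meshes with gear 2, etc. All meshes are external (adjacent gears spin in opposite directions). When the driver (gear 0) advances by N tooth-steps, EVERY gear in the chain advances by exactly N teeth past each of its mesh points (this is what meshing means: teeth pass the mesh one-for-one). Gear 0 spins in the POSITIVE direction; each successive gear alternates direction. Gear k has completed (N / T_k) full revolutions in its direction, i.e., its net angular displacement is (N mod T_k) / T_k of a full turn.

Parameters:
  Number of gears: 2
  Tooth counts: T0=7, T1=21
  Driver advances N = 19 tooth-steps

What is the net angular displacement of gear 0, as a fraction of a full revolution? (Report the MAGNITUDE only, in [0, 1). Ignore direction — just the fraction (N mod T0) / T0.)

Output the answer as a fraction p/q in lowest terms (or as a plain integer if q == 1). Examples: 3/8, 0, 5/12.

Answer: 5/7

Derivation:
Chain of 2 gears, tooth counts: [7, 21]
  gear 0: T0=7, direction=positive, advance = 19 mod 7 = 5 teeth = 5/7 turn
  gear 1: T1=21, direction=negative, advance = 19 mod 21 = 19 teeth = 19/21 turn
Gear 0: 19 mod 7 = 5
Fraction = 5 / 7 = 5/7 (gcd(5,7)=1) = 5/7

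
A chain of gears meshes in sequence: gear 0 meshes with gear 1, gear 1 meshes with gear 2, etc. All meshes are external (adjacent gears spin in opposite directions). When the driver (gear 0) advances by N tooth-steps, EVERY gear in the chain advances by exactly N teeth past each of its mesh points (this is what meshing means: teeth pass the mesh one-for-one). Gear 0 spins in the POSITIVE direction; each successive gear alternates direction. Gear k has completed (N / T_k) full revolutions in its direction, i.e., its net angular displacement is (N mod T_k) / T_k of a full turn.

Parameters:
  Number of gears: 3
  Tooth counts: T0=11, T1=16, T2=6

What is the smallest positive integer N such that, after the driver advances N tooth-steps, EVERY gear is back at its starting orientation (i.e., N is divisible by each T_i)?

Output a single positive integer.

Gear k returns to start when N is a multiple of T_k.
All gears at start simultaneously when N is a common multiple of [11, 16, 6]; the smallest such N is lcm(11, 16, 6).
Start: lcm = T0 = 11
Fold in T1=16: gcd(11, 16) = 1; lcm(11, 16) = 11 * 16 / 1 = 176 / 1 = 176
Fold in T2=6: gcd(176, 6) = 2; lcm(176, 6) = 176 * 6 / 2 = 1056 / 2 = 528
Full cycle length = 528

Answer: 528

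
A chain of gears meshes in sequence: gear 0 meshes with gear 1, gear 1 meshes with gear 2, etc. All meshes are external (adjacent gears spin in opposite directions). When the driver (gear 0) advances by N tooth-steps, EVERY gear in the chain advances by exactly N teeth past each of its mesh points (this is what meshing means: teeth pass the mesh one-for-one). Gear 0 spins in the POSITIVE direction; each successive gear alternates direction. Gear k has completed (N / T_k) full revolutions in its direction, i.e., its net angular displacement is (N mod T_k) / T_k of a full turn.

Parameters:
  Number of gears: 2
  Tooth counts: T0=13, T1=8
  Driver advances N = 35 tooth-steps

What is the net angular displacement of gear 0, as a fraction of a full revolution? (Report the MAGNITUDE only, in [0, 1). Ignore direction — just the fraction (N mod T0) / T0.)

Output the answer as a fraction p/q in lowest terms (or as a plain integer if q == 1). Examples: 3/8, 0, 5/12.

Chain of 2 gears, tooth counts: [13, 8]
  gear 0: T0=13, direction=positive, advance = 35 mod 13 = 9 teeth = 9/13 turn
  gear 1: T1=8, direction=negative, advance = 35 mod 8 = 3 teeth = 3/8 turn
Gear 0: 35 mod 13 = 9
Fraction = 9 / 13 = 9/13 (gcd(9,13)=1) = 9/13

Answer: 9/13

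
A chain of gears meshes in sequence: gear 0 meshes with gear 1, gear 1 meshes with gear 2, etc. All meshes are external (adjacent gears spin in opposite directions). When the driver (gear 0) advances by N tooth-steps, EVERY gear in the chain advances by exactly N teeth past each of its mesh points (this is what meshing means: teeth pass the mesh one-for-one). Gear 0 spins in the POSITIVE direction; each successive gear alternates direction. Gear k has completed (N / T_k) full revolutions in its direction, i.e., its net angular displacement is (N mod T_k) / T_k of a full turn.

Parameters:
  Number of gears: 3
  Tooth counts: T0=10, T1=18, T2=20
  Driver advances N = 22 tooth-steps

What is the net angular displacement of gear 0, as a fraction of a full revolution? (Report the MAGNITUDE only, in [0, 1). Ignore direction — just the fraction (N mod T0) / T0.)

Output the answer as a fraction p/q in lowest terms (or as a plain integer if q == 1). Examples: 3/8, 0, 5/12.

Chain of 3 gears, tooth counts: [10, 18, 20]
  gear 0: T0=10, direction=positive, advance = 22 mod 10 = 2 teeth = 2/10 turn
  gear 1: T1=18, direction=negative, advance = 22 mod 18 = 4 teeth = 4/18 turn
  gear 2: T2=20, direction=positive, advance = 22 mod 20 = 2 teeth = 2/20 turn
Gear 0: 22 mod 10 = 2
Fraction = 2 / 10 = 1/5 (gcd(2,10)=2) = 1/5

Answer: 1/5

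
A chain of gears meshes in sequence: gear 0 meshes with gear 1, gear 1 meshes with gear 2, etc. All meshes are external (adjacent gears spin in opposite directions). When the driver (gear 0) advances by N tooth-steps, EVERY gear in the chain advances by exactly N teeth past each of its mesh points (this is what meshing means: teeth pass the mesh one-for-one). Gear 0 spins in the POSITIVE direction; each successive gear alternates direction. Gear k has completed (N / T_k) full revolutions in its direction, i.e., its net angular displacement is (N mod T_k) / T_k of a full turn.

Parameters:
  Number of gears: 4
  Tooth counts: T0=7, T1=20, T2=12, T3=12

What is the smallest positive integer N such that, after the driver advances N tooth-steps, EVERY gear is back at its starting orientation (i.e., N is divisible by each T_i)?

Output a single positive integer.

Gear k returns to start when N is a multiple of T_k.
All gears at start simultaneously when N is a common multiple of [7, 20, 12, 12]; the smallest such N is lcm(7, 20, 12, 12).
Start: lcm = T0 = 7
Fold in T1=20: gcd(7, 20) = 1; lcm(7, 20) = 7 * 20 / 1 = 140 / 1 = 140
Fold in T2=12: gcd(140, 12) = 4; lcm(140, 12) = 140 * 12 / 4 = 1680 / 4 = 420
Fold in T3=12: gcd(420, 12) = 12; lcm(420, 12) = 420 * 12 / 12 = 5040 / 12 = 420
Full cycle length = 420

Answer: 420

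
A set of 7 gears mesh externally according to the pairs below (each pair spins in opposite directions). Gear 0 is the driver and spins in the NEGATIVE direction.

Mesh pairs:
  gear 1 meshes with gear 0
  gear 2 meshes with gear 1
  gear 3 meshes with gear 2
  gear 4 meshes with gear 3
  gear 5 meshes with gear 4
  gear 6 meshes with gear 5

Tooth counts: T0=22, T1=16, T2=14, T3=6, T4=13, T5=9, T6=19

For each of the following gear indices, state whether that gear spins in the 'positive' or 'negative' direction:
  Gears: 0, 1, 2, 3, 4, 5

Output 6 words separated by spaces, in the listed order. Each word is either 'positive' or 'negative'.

Gear 0 (driver): negative (depth 0)
  gear 1: meshes with gear 0 -> depth 1 -> positive (opposite of gear 0)
  gear 2: meshes with gear 1 -> depth 2 -> negative (opposite of gear 1)
  gear 3: meshes with gear 2 -> depth 3 -> positive (opposite of gear 2)
  gear 4: meshes with gear 3 -> depth 4 -> negative (opposite of gear 3)
  gear 5: meshes with gear 4 -> depth 5 -> positive (opposite of gear 4)
  gear 6: meshes with gear 5 -> depth 6 -> negative (opposite of gear 5)
Queried indices 0, 1, 2, 3, 4, 5 -> negative, positive, negative, positive, negative, positive

Answer: negative positive negative positive negative positive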